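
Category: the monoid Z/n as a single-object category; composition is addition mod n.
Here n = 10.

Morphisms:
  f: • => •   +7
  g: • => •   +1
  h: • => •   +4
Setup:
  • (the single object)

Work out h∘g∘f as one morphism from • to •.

Answer: +2

Trace:
  0 +7≡7 +1≡8 +4≡2  (mod 10)
result: +2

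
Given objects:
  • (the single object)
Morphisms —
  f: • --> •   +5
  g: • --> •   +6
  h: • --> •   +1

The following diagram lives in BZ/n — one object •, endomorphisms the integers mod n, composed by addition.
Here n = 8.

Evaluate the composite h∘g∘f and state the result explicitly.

Answer: +4

Trace:
  0 +5≡5 +6≡3 +1≡4  (mod 8)
result: +4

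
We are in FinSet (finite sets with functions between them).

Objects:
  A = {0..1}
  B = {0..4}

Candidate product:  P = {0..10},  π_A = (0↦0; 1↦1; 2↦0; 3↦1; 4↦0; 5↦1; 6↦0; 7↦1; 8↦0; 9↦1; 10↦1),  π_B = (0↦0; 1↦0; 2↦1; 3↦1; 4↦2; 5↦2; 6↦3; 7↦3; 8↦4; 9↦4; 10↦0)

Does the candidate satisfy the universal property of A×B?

|A|·|B| = 2·5 = 10;  |P| = 11
  → cardinalities differ; no bijection possible.

Answer: NOT A VALID PRODUCT — |P|=11 ≠ |A|·|B|=10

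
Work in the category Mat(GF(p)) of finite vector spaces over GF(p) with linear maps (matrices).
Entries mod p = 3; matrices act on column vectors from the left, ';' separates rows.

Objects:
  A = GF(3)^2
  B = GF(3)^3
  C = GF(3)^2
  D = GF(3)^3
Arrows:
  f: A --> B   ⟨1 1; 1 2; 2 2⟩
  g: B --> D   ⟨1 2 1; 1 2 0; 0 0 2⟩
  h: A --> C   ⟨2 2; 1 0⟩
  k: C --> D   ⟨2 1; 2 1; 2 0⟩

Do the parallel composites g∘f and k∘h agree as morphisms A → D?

1) trace f;g:
  e0=⟨1,0⟩ f-->⟨1,1,2⟩ g-->⟨2,0,1⟩
  e1=⟨0,1⟩ f-->⟨1,2,2⟩ g-->⟨1,2,1⟩
  ⟦path⟧₁ = ⟨2 1; 0 2; 1 1⟩
2) trace h;k:
  e0=⟨1,0⟩ h-->⟨2,1⟩ k-->⟨2,2,1⟩
  e1=⟨0,1⟩ h-->⟨2,0⟩ k-->⟨1,1,1⟩
  ⟦path⟧₂ = ⟨2 1; 2 1; 1 1⟩
Equal? differ; not commutative

Answer: DOES NOT COMMUTE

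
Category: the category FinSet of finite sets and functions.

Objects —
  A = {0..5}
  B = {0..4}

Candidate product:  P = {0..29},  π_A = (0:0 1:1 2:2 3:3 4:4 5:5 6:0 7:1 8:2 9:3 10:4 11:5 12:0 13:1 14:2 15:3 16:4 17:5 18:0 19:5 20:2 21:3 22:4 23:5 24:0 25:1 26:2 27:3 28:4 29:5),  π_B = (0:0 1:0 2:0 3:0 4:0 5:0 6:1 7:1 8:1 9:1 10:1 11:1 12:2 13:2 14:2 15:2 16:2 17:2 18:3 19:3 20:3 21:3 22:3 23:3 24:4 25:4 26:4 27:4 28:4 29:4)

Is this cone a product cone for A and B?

|A|·|B| = 6·5 = 30;  |P| = 30
Check the pairing map k ↦ (π_A(k), π_B(k)):
  0 : (0,0)
  1 : (1,0)
  2 : (2,0)
  3 : (3,0)
  4 : (4,0)
  5 : (5,0)
  6 : (0,1)
  7 : (1,1)
  8 : (2,1)
  9 : (3,1)
  10 : (4,1)
  11 : (5,1)
  12 : (0,2)
  13 : (1,2)
  14 : (2,2)
  15 : (3,2)
  16 : (4,2)
  17 : (5,2)
  18 : (0,3)
  19 : (5,3)
  20 : (2,3)
  21 : (3,3)
  22 : (4,3)
  23 : (5,3)  ✗ repeats pair of k=19
  24 : (0,4)
  25 : (1,4)
  26 : (2,4)
  27 : (3,4)
  28 : (4,4)
  29 : (5,4)
distinct pairs in image: 29 / 30 needed
  → (5,3) hit at k=19 and k=23

Answer: NOT A VALID PRODUCT — duplicate pair at indices 23,19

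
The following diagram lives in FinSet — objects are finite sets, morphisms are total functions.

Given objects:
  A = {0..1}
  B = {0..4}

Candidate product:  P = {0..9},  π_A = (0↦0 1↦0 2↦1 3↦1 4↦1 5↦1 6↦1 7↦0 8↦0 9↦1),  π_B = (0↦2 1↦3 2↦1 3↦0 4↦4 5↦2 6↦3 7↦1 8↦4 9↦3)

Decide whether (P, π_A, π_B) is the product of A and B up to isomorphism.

Answer: NOT A VALID PRODUCT — duplicate pair at indices 6,9

Trace:
|A|·|B| = 2·5 = 10;  |P| = 10
Check the pairing map k ↦ (π_A(k), π_B(k)):
  0 ↦ (0,2)
  1 ↦ (0,3)
  2 ↦ (1,1)
  3 ↦ (1,0)
  4 ↦ (1,4)
  5 ↦ (1,2)
  6 ↦ (1,3)
  7 ↦ (0,1)
  8 ↦ (0,4)
  9 ↦ (1,3)  ✗ repeats pair of k=6
distinct pairs in image: 9 / 10 needed
  → (1,3) hit at k=6 and k=9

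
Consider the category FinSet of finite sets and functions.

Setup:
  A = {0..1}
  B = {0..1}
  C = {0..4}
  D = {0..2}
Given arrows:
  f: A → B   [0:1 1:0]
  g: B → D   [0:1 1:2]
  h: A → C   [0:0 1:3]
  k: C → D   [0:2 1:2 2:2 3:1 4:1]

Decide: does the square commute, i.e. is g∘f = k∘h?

Answer: COMMUTES

Derivation:
1) trace f;g:
  0 f→1 g→2
  1 f→0 g→1
  result₁ = [0:2 1:1]
2) trace h;k:
  0 h→0 k→2
  1 h→3 k→1
  result₂ = [0:2 1:1]
Equal? equal; square commutes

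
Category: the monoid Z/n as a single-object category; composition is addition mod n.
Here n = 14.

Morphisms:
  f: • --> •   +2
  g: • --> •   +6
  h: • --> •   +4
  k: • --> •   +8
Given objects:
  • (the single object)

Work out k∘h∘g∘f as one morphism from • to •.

Answer: +6

Derivation:
  0 +2≡2 +6≡8 +4≡12 +8≡6  (mod 14)
result: +6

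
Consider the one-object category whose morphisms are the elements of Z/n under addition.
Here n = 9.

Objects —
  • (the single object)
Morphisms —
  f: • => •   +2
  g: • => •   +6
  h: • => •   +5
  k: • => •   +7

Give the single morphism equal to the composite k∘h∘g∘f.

  0 +2≡2 +6≡8 +5≡4 +7≡2  (mod 9)
result: +2

Answer: +2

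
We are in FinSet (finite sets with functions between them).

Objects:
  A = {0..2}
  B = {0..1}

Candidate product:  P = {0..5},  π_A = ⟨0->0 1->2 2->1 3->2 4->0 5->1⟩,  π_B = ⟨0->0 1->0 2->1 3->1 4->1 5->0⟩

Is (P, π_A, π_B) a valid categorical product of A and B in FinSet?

Answer: VALID PRODUCT

Trace:
|A|·|B| = 3·2 = 6;  |P| = 6
Check the pairing map k ↦ (π_A(k), π_B(k)):
  0 -> (0,0)
  1 -> (2,0)
  2 -> (1,1)
  3 -> (2,1)
  4 -> (0,1)
  5 -> (1,0)
distinct pairs in image: 6 / 6 needed
  → bijection onto A×B; projections well-typed.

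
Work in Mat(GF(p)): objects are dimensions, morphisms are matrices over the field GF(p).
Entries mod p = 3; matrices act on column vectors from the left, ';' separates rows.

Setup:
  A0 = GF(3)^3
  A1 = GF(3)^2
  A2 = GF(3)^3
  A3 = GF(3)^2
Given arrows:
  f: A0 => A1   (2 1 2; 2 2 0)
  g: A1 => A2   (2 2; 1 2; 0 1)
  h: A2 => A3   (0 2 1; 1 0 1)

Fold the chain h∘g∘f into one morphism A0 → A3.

  e0=[1,0,0] f=>[2,2] g=>[2,0,2] h=>[2,1]
  e1=[0,1,0] f=>[1,2] g=>[0,2,2] h=>[0,2]
  e2=[0,0,1] f=>[2,0] g=>[1,2,0] h=>[1,1]
⟦path⟧: (2 0 1; 1 2 1)

Answer: (2 0 1; 1 2 1)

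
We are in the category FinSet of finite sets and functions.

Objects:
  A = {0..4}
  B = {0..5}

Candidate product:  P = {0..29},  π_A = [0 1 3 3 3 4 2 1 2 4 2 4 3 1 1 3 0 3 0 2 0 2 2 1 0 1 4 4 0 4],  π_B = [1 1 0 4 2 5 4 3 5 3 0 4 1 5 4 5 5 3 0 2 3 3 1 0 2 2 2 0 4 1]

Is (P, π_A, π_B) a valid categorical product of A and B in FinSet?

|A|·|B| = 5·6 = 30;  |P| = 30
Check the pairing map k ↦ (π_A(k), π_B(k)):
  0 ↦ (0,1)
  1 ↦ (1,1)
  2 ↦ (3,0)
  3 ↦ (3,4)
  4 ↦ (3,2)
  5 ↦ (4,5)
  6 ↦ (2,4)
  7 ↦ (1,3)
  8 ↦ (2,5)
  9 ↦ (4,3)
  10 ↦ (2,0)
  11 ↦ (4,4)
  12 ↦ (3,1)
  13 ↦ (1,5)
  14 ↦ (1,4)
  15 ↦ (3,5)
  16 ↦ (0,5)
  17 ↦ (3,3)
  18 ↦ (0,0)
  19 ↦ (2,2)
  20 ↦ (0,3)
  21 ↦ (2,3)
  22 ↦ (2,1)
  23 ↦ (1,0)
  24 ↦ (0,2)
  25 ↦ (1,2)
  26 ↦ (4,2)
  27 ↦ (4,0)
  28 ↦ (0,4)
  29 ↦ (4,1)
distinct pairs in image: 30 / 30 needed
  → bijection onto A×B; projections well-typed.

Answer: VALID PRODUCT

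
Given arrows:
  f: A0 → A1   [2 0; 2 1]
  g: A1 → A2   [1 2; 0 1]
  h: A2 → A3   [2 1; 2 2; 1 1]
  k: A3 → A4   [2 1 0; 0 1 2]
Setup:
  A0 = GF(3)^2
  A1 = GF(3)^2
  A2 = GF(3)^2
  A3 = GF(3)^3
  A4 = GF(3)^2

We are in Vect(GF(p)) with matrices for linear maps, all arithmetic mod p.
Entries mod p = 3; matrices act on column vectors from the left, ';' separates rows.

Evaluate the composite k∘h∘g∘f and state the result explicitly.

  e0=(1,0) f→(2,2) g→(0,2) h→(2,1,2) k→(2,2)
  e1=(0,1) f→(0,1) g→(2,1) h→(2,0,0) k→(1,0)
⟦path⟧: [2 1; 2 0]

Answer: [2 1; 2 0]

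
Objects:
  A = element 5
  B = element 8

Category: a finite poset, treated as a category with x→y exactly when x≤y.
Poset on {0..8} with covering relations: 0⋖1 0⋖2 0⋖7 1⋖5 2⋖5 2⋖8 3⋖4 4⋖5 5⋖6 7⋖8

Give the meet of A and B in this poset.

Common predecessors of 5,8: {0,2}
  0 ≤ 2
  2 ≤ 2
glb = 2

Answer: A∧B = 2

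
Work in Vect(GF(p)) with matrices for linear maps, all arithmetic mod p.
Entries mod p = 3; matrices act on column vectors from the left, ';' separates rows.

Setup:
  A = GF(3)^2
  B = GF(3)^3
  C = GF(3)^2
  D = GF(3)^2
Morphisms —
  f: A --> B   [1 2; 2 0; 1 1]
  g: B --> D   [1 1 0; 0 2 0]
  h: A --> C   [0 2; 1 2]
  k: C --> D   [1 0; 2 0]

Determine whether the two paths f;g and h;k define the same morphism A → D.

Answer: DOES NOT COMMUTE

Work:
1) trace f;g:
  e0=[1,0] f-->[1,2,1] g-->[0,1]
  e1=[0,1] f-->[2,0,1] g-->[2,0]
  result₁ = [0 2; 1 0]
2) trace h;k:
  e0=[1,0] h-->[0,1] k-->[0,0]
  e1=[0,1] h-->[2,2] k-->[2,1]
  result₂ = [0 2; 0 1]
Equal? distinct morphisms ✗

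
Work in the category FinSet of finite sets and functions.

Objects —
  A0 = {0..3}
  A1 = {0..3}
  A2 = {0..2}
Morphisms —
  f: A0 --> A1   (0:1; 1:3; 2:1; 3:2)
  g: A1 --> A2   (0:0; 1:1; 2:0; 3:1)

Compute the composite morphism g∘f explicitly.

Answer: (0:1; 1:1; 2:1; 3:0)

Derivation:
  0 f-->1 g-->1
  1 f-->3 g-->1
  2 f-->1 g-->1
  3 f-->2 g-->0
composite: (0:1; 1:1; 2:1; 3:0)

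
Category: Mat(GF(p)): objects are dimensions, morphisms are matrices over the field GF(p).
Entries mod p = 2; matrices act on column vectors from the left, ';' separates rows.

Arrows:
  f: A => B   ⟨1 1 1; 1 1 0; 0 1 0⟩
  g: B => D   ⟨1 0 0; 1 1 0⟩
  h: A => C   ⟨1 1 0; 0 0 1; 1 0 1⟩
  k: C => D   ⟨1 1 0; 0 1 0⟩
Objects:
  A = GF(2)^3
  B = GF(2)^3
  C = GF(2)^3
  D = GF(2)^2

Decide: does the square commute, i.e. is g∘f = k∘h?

Path 1 = f;g:
  e0=(1,0,0) f=>(1,1,0) g=>(1,0)
  e1=(0,1,0) f=>(1,1,1) g=>(1,0)
  e2=(0,0,1) f=>(1,0,0) g=>(1,1)
  ⟦path⟧₁ = ⟨1 1 1; 0 0 1⟩
Path 2 = h;k:
  e0=(1,0,0) h=>(1,0,1) k=>(1,0)
  e1=(0,1,0) h=>(1,0,0) k=>(1,0)
  e2=(0,0,1) h=>(0,1,1) k=>(1,1)
  ⟦path⟧₂ = ⟨1 1 1; 0 0 1⟩
Equal? same morphism ✓

Answer: COMMUTES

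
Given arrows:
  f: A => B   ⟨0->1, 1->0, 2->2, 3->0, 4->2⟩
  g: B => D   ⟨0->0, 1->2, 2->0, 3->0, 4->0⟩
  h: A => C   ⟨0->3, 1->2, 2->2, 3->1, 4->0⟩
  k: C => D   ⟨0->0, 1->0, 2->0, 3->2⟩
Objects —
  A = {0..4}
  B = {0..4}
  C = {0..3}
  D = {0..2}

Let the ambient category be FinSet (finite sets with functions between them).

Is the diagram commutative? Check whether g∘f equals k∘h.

1) trace f;g:
  0 f=>1 g=>2
  1 f=>0 g=>0
  2 f=>2 g=>0
  3 f=>0 g=>0
  4 f=>2 g=>0
  ⟦path⟧₁ = ⟨0->2, 1->0, 2->0, 3->0, 4->0⟩
2) trace h;k:
  0 h=>3 k=>2
  1 h=>2 k=>0
  2 h=>2 k=>0
  3 h=>1 k=>0
  4 h=>0 k=>0
  ⟦path⟧₂ = ⟨0->2, 1->0, 2->0, 3->0, 4->0⟩
Equal? same morphism ✓

Answer: COMMUTES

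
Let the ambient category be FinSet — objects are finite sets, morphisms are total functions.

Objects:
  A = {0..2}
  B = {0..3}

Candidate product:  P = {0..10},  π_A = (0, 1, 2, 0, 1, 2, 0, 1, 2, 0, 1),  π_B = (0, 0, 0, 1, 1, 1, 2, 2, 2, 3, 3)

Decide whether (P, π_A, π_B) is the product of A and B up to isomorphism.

|A|·|B| = 3·4 = 12;  |P| = 11
  → cardinalities differ; no bijection possible.

Answer: NOT A VALID PRODUCT — |P|=11 ≠ |A|·|B|=12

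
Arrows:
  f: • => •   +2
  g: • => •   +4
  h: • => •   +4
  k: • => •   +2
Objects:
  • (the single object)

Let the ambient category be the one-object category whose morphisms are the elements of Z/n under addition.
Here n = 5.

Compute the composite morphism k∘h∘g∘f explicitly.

  0 +2≡2 +4≡1 +4≡0 +2≡2  (mod 5)
result: +2

Answer: +2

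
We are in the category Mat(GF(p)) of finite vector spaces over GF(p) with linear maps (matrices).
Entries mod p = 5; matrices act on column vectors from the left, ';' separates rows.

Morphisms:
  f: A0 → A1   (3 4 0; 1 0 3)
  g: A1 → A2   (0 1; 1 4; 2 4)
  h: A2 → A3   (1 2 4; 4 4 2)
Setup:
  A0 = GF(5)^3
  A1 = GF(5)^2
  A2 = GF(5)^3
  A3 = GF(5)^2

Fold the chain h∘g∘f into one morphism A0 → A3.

Answer: (0 0 0; 2 2 4)

Trace:
  e0=[1,0,0] f→[3,1] g→[1,2,0] h→[0,2]
  e1=[0,1,0] f→[4,0] g→[0,4,3] h→[0,2]
  e2=[0,0,1] f→[0,3] g→[3,2,2] h→[0,4]
composite: (0 0 0; 2 2 4)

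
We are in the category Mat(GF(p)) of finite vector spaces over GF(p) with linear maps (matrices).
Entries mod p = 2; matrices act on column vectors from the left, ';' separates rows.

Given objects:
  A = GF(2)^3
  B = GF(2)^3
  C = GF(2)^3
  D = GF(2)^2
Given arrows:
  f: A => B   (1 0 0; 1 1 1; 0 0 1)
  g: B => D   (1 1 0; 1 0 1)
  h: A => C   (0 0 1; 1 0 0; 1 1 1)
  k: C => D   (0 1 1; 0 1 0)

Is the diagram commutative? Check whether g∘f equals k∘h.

Answer: DOES NOT COMMUTE

Work:
Path 1 = f;g:
  e0=[1,0,0] f=>[1,1,0] g=>[0,1]
  e1=[0,1,0] f=>[0,1,0] g=>[1,0]
  e2=[0,0,1] f=>[0,1,1] g=>[1,1]
  composite₁ = (0 1 1; 1 0 1)
Path 2 = h;k:
  e0=[1,0,0] h=>[0,1,1] k=>[0,1]
  e1=[0,1,0] h=>[0,0,1] k=>[1,0]
  e2=[0,0,1] h=>[1,0,1] k=>[1,0]
  composite₂ = (0 1 1; 1 0 0)
Equal? distinct morphisms ✗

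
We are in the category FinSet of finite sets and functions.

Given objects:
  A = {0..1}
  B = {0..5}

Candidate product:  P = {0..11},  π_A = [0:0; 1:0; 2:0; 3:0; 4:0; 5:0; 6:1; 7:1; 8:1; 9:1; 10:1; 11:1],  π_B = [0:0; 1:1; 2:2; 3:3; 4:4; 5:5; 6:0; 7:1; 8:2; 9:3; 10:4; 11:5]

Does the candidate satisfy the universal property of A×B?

Answer: VALID PRODUCT

Work:
|A|·|B| = 2·6 = 12;  |P| = 12
Check the pairing map k ↦ (π_A(k), π_B(k)):
  0 : (0,0)
  1 : (0,1)
  2 : (0,2)
  3 : (0,3)
  4 : (0,4)
  5 : (0,5)
  6 : (1,0)
  7 : (1,1)
  8 : (1,2)
  9 : (1,3)
  10 : (1,4)
  11 : (1,5)
distinct pairs in image: 12 / 12 needed
  → bijection onto A×B; projections well-typed.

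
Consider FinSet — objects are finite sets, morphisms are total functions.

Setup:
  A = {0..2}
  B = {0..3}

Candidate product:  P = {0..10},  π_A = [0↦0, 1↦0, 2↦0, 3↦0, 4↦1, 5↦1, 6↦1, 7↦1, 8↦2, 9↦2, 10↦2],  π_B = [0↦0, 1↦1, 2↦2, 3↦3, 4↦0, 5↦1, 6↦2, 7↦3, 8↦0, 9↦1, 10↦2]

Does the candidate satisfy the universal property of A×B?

|A|·|B| = 3·4 = 12;  |P| = 11
  → cardinalities differ; no bijection possible.

Answer: NOT A VALID PRODUCT — |P|=11 ≠ |A|·|B|=12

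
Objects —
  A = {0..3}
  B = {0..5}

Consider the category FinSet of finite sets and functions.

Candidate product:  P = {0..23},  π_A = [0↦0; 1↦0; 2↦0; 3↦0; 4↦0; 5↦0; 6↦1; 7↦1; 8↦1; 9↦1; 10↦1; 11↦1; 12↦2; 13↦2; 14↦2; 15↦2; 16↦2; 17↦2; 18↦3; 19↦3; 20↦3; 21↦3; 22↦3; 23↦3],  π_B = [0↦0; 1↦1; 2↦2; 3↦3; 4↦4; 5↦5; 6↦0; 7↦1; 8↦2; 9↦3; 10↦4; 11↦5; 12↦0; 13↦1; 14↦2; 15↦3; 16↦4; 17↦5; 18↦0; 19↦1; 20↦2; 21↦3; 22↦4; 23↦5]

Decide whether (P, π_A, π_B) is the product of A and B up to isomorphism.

Answer: VALID PRODUCT

Work:
|A|·|B| = 4·6 = 24;  |P| = 24
Check the pairing map k ↦ (π_A(k), π_B(k)):
  0 ↦ (0,0)
  1 ↦ (0,1)
  2 ↦ (0,2)
  3 ↦ (0,3)
  4 ↦ (0,4)
  5 ↦ (0,5)
  6 ↦ (1,0)
  7 ↦ (1,1)
  8 ↦ (1,2)
  9 ↦ (1,3)
  10 ↦ (1,4)
  11 ↦ (1,5)
  12 ↦ (2,0)
  13 ↦ (2,1)
  14 ↦ (2,2)
  15 ↦ (2,3)
  16 ↦ (2,4)
  17 ↦ (2,5)
  18 ↦ (3,0)
  19 ↦ (3,1)
  20 ↦ (3,2)
  21 ↦ (3,3)
  22 ↦ (3,4)
  23 ↦ (3,5)
distinct pairs in image: 24 / 24 needed
  → bijection onto A×B; projections well-typed.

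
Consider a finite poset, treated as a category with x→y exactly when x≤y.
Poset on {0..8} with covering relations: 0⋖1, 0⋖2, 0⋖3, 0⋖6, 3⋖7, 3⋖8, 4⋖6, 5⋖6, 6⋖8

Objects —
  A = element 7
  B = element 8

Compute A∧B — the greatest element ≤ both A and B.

{x : x⊑A ∧ x⊑B} = {0,3}  (A=7, B=8)
  0 ⊑ 3
  3 ⊑ 3
glb = 3

Answer: A∧B = 3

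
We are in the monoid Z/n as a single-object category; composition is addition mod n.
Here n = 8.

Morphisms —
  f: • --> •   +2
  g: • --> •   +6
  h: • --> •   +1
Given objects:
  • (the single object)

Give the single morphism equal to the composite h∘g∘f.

  0 +2≡2 +6≡0 +1≡1  (mod 8)
⟦path⟧: +1

Answer: +1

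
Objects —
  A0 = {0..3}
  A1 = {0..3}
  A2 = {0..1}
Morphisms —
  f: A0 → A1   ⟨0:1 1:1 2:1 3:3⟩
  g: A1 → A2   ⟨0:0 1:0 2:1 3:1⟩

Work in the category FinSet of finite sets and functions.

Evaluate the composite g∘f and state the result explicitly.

  0 f→1 g→0
  1 f→1 g→0
  2 f→1 g→0
  3 f→3 g→1
composite: ⟨0:0 1:0 2:0 3:1⟩

Answer: ⟨0:0 1:0 2:0 3:1⟩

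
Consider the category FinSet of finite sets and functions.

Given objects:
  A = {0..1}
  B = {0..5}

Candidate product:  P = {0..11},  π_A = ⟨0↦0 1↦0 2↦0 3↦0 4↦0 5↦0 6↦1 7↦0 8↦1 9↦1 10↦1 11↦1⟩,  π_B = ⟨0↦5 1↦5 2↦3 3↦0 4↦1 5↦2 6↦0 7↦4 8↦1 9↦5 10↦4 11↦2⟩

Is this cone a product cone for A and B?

|A|·|B| = 2·6 = 12;  |P| = 12
Check the pairing map k ↦ (π_A(k), π_B(k)):
  0 ↦ (0,5)
  1 ↦ (0,5)  ✗ repeats pair of k=0
  2 ↦ (0,3)
  3 ↦ (0,0)
  4 ↦ (0,1)
  5 ↦ (0,2)
  6 ↦ (1,0)
  7 ↦ (0,4)
  8 ↦ (1,1)
  9 ↦ (1,5)
  10 ↦ (1,4)
  11 ↦ (1,2)
distinct pairs in image: 11 / 12 needed
  → (0,5) hit at k=0 and k=1

Answer: NOT A VALID PRODUCT — duplicate pair at indices 0,1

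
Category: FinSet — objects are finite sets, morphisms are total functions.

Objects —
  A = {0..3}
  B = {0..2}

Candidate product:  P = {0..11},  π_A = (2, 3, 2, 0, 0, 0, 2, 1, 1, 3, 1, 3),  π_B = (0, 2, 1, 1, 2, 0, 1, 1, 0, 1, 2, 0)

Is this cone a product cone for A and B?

|A|·|B| = 4·3 = 12;  |P| = 12
Check the pairing map k ↦ (π_A(k), π_B(k)):
  0 : (2,0)
  1 : (3,2)
  2 : (2,1)
  3 : (0,1)
  4 : (0,2)
  5 : (0,0)
  6 : (2,1)  ✗ repeats pair of k=2
  7 : (1,1)
  8 : (1,0)
  9 : (3,1)
  10 : (1,2)
  11 : (3,0)
distinct pairs in image: 11 / 12 needed
  → (2,1) hit at k=2 and k=6

Answer: NOT A VALID PRODUCT — duplicate pair at indices 2,6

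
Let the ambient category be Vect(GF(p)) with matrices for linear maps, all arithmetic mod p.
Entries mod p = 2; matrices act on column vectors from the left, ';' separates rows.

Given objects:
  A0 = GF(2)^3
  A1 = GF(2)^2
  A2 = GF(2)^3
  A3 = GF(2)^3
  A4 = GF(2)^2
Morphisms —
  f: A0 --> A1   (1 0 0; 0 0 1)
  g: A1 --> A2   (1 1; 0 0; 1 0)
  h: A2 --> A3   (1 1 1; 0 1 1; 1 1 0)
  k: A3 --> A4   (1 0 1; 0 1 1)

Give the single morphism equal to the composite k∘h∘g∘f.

  e0=(1,0,0) f-->(1,0) g-->(1,0,1) h-->(0,1,1) k-->(1,0)
  e1=(0,1,0) f-->(0,0) g-->(0,0,0) h-->(0,0,0) k-->(0,0)
  e2=(0,0,1) f-->(0,1) g-->(1,0,0) h-->(1,0,1) k-->(0,1)
composite: (1 0 0; 0 0 1)

Answer: (1 0 0; 0 0 1)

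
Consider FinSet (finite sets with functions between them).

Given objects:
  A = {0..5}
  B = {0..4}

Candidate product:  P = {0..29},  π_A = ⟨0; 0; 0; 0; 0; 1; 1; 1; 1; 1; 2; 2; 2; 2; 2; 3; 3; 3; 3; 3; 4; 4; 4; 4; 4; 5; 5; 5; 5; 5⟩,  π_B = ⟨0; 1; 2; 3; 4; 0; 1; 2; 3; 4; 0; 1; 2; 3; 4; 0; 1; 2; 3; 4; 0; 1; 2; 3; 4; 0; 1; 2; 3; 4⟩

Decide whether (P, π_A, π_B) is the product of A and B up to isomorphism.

|A|·|B| = 6·5 = 30;  |P| = 30
Check the pairing map k ↦ (π_A(k), π_B(k)):
  0 : (0,0)
  1 : (0,1)
  2 : (0,2)
  3 : (0,3)
  4 : (0,4)
  5 : (1,0)
  6 : (1,1)
  7 : (1,2)
  8 : (1,3)
  9 : (1,4)
  10 : (2,0)
  11 : (2,1)
  12 : (2,2)
  13 : (2,3)
  14 : (2,4)
  15 : (3,0)
  16 : (3,1)
  17 : (3,2)
  18 : (3,3)
  19 : (3,4)
  20 : (4,0)
  21 : (4,1)
  22 : (4,2)
  23 : (4,3)
  24 : (4,4)
  25 : (5,0)
  26 : (5,1)
  27 : (5,2)
  28 : (5,3)
  29 : (5,4)
distinct pairs in image: 30 / 30 needed
  → bijection onto A×B; projections well-typed.

Answer: VALID PRODUCT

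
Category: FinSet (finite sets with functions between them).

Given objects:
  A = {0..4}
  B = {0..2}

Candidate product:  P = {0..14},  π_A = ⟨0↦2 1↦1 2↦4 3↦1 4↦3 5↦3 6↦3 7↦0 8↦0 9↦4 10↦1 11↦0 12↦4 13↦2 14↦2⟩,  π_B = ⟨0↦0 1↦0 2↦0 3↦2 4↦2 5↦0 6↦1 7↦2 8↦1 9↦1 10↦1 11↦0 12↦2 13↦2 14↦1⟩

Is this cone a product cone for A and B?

|A|·|B| = 5·3 = 15;  |P| = 15
Check the pairing map k ↦ (π_A(k), π_B(k)):
  0 ↦ (2,0)
  1 ↦ (1,0)
  2 ↦ (4,0)
  3 ↦ (1,2)
  4 ↦ (3,2)
  5 ↦ (3,0)
  6 ↦ (3,1)
  7 ↦ (0,2)
  8 ↦ (0,1)
  9 ↦ (4,1)
  10 ↦ (1,1)
  11 ↦ (0,0)
  12 ↦ (4,2)
  13 ↦ (2,2)
  14 ↦ (2,1)
distinct pairs in image: 15 / 15 needed
  → bijection onto A×B; projections well-typed.

Answer: VALID PRODUCT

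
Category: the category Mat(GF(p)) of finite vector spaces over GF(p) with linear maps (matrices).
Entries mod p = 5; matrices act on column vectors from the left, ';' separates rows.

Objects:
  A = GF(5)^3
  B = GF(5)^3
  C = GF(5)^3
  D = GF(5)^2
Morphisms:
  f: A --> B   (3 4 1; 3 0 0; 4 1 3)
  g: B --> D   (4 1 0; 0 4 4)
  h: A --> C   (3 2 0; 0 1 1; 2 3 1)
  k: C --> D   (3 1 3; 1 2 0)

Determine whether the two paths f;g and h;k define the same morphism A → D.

1) trace f;g:
  e0=⟨1,0,0⟩ f-->⟨3,3,4⟩ g-->⟨0,3⟩
  e1=⟨0,1,0⟩ f-->⟨4,0,1⟩ g-->⟨1,4⟩
  e2=⟨0,0,1⟩ f-->⟨1,0,3⟩ g-->⟨4,2⟩
  composite₁ = (0 1 4; 3 4 2)
2) trace h;k:
  e0=⟨1,0,0⟩ h-->⟨3,0,2⟩ k-->⟨0,3⟩
  e1=⟨0,1,0⟩ h-->⟨2,1,3⟩ k-->⟨1,4⟩
  e2=⟨0,0,1⟩ h-->⟨0,1,1⟩ k-->⟨4,2⟩
  composite₂ = (0 1 4; 3 4 2)
Equal? YES — commutes

Answer: COMMUTES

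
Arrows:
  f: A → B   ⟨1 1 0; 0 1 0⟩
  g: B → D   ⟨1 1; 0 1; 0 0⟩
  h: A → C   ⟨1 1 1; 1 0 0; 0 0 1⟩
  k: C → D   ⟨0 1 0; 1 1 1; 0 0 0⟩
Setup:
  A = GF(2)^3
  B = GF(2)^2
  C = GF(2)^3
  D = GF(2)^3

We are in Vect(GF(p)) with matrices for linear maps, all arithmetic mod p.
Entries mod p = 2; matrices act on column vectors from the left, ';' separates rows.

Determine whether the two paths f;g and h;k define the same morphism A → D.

Along f;g (path 1):
  e0=(1,0,0) f→(1,0) g→(1,0,0)
  e1=(0,1,0) f→(1,1) g→(0,1,0)
  e2=(0,0,1) f→(0,0) g→(0,0,0)
  composite₁ = ⟨1 0 0; 0 1 0; 0 0 0⟩
Along h;k (path 2):
  e0=(1,0,0) h→(1,1,0) k→(1,0,0)
  e1=(0,1,0) h→(1,0,0) k→(0,1,0)
  e2=(0,0,1) h→(1,0,1) k→(0,0,0)
  composite₂ = ⟨1 0 0; 0 1 0; 0 0 0⟩
Equal? same morphism ✓

Answer: COMMUTES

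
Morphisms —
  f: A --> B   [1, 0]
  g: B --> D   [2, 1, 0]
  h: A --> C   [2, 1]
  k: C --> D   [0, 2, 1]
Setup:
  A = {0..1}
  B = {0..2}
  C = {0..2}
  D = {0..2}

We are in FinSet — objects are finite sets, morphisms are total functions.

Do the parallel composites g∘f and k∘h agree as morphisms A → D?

Answer: COMMUTES

Derivation:
Path 1 = f;g:
  0 f-->1 g-->1
  1 f-->0 g-->2
  ⟦path⟧₁ = [1, 2]
Path 2 = h;k:
  0 h-->2 k-->1
  1 h-->1 k-->2
  ⟦path⟧₂ = [1, 2]
Equal? YES — commutes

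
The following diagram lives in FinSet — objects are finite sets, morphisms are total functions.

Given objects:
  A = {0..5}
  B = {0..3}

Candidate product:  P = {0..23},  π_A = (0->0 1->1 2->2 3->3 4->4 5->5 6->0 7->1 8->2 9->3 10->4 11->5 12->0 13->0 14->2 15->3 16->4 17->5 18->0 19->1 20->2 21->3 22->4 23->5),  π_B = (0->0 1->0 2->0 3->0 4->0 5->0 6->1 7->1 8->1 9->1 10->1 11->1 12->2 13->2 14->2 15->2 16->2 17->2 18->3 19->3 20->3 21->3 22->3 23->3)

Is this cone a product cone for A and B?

|A|·|B| = 6·4 = 24;  |P| = 24
Check the pairing map k ↦ (π_A(k), π_B(k)):
  0 -> (0,0)
  1 -> (1,0)
  2 -> (2,0)
  3 -> (3,0)
  4 -> (4,0)
  5 -> (5,0)
  6 -> (0,1)
  7 -> (1,1)
  8 -> (2,1)
  9 -> (3,1)
  10 -> (4,1)
  11 -> (5,1)
  12 -> (0,2)
  13 -> (0,2)  ✗ repeats pair of k=12
  14 -> (2,2)
  15 -> (3,2)
  16 -> (4,2)
  17 -> (5,2)
  18 -> (0,3)
  19 -> (1,3)
  20 -> (2,3)
  21 -> (3,3)
  22 -> (4,3)
  23 -> (5,3)
distinct pairs in image: 23 / 24 needed
  → (0,2) hit at k=12 and k=13

Answer: NOT A VALID PRODUCT — duplicate pair at indices 12,13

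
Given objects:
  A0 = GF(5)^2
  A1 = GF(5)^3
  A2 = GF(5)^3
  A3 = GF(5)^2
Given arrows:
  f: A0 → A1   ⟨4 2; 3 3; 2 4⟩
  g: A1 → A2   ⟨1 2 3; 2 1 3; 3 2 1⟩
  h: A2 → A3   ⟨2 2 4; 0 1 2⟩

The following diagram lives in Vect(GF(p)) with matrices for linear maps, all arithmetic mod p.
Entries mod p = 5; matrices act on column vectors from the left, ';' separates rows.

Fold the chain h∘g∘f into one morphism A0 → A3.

Answer: ⟨1 2; 2 1⟩

Work:
  e0=(1,0) f→(4,3,2) g→(1,2,0) h→(1,2)
  e1=(0,1) f→(2,3,4) g→(0,4,1) h→(2,1)
composite: ⟨1 2; 2 1⟩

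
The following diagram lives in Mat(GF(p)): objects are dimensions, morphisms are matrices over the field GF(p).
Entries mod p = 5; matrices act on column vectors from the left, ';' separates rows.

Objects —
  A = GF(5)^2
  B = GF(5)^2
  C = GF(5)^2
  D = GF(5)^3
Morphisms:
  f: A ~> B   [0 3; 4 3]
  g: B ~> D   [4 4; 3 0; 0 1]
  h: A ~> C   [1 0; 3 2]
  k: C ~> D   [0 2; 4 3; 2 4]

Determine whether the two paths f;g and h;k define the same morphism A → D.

Path 1 = f;g:
  e0=⟨1,0⟩ f~>⟨0,4⟩ g~>⟨1,0,4⟩
  e1=⟨0,1⟩ f~>⟨3,3⟩ g~>⟨4,4,3⟩
  result₁ = [1 4; 0 4; 4 3]
Path 2 = h;k:
  e0=⟨1,0⟩ h~>⟨1,3⟩ k~>⟨1,3,4⟩
  e1=⟨0,1⟩ h~>⟨0,2⟩ k~>⟨4,1,3⟩
  result₂ = [1 4; 3 1; 4 3]
Equal? differ; not commutative

Answer: DOES NOT COMMUTE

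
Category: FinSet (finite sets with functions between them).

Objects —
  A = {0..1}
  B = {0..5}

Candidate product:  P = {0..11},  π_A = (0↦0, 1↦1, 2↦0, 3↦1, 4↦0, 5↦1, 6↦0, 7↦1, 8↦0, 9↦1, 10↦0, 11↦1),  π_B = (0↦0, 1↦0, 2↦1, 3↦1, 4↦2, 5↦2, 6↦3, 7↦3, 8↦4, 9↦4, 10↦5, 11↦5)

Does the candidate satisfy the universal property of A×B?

Answer: VALID PRODUCT

Trace:
|A|·|B| = 2·6 = 12;  |P| = 12
Check the pairing map k ↦ (π_A(k), π_B(k)):
  0 ↦ (0,0)
  1 ↦ (1,0)
  2 ↦ (0,1)
  3 ↦ (1,1)
  4 ↦ (0,2)
  5 ↦ (1,2)
  6 ↦ (0,3)
  7 ↦ (1,3)
  8 ↦ (0,4)
  9 ↦ (1,4)
  10 ↦ (0,5)
  11 ↦ (1,5)
distinct pairs in image: 12 / 12 needed
  → bijection onto A×B; projections well-typed.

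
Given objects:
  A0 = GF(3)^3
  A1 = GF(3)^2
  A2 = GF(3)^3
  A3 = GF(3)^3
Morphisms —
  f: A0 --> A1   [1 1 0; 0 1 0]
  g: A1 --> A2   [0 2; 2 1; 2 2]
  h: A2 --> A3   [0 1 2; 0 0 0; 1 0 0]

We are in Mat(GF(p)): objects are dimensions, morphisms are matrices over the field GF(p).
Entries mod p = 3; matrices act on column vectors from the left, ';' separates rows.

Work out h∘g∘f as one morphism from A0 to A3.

  e0=(1,0,0) f-->(1,0) g-->(0,2,2) h-->(0,0,0)
  e1=(0,1,0) f-->(1,1) g-->(2,0,1) h-->(2,0,2)
  e2=(0,0,1) f-->(0,0) g-->(0,0,0) h-->(0,0,0)
result: [0 2 0; 0 0 0; 0 2 0]

Answer: [0 2 0; 0 0 0; 0 2 0]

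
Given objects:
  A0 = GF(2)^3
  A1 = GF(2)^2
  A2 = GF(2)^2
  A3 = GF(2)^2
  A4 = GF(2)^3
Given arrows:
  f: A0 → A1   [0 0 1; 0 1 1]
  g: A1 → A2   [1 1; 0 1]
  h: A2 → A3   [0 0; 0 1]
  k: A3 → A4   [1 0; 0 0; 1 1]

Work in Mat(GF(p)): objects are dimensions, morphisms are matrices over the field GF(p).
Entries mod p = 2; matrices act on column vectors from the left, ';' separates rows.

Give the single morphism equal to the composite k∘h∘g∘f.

  e0=[1,0,0] f→[0,0] g→[0,0] h→[0,0] k→[0,0,0]
  e1=[0,1,0] f→[0,1] g→[1,1] h→[0,1] k→[0,0,1]
  e2=[0,0,1] f→[1,1] g→[0,1] h→[0,1] k→[0,0,1]
result: [0 0 0; 0 0 0; 0 1 1]

Answer: [0 0 0; 0 0 0; 0 1 1]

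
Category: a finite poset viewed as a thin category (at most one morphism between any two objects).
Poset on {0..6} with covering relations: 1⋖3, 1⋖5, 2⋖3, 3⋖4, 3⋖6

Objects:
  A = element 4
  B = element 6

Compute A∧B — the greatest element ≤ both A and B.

Lower bounds of A=4 and B=6: {1,2,3}
  1 <= 3
  2 <= 3
  3 <= 3
glb = 3

Answer: A∧B = 3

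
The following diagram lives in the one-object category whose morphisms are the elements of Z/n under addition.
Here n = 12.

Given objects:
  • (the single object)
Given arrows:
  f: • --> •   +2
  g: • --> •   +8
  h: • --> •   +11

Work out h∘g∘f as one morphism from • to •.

  0 +2≡2 +8≡10 +11≡9  (mod 12)
composite: +9

Answer: +9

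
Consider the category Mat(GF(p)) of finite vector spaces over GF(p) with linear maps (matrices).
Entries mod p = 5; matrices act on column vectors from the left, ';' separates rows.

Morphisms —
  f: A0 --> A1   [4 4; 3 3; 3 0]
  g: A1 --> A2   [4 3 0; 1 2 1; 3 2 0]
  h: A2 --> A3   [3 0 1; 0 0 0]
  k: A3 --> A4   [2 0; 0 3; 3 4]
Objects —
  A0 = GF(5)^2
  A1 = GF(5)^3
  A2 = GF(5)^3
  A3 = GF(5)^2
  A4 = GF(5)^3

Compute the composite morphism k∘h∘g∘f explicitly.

Answer: [1 1; 0 0; 4 4]

Trace:
  e0=(1,0) f-->(4,3,3) g-->(0,3,3) h-->(3,0) k-->(1,0,4)
  e1=(0,1) f-->(4,3,0) g-->(0,0,3) h-->(3,0) k-->(1,0,4)
composite: [1 1; 0 0; 4 4]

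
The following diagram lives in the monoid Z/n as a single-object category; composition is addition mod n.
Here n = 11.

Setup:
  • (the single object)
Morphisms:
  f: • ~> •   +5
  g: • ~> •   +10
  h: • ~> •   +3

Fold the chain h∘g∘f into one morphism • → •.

Answer: +7

Derivation:
  0 +5≡5 +10≡4 +3≡7  (mod 11)
result: +7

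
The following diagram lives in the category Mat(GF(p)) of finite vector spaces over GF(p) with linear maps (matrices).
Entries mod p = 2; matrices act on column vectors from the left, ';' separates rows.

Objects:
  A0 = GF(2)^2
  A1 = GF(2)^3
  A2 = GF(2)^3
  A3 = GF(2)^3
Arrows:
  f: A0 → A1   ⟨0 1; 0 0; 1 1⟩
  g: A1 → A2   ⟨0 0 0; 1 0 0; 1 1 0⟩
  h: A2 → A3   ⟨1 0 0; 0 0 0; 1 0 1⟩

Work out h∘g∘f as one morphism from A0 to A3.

  e0=⟨1,0⟩ f→⟨0,0,1⟩ g→⟨0,0,0⟩ h→⟨0,0,0⟩
  e1=⟨0,1⟩ f→⟨1,0,1⟩ g→⟨0,1,1⟩ h→⟨0,0,1⟩
composite: ⟨0 0; 0 0; 0 1⟩

Answer: ⟨0 0; 0 0; 0 1⟩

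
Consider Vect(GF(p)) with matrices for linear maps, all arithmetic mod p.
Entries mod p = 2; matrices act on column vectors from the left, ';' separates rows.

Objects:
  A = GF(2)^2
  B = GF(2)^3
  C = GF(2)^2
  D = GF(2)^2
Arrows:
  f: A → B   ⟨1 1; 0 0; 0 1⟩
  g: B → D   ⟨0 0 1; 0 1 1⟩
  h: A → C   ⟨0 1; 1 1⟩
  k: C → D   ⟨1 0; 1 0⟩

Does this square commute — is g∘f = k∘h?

Answer: COMMUTES

Derivation:
Path 1 = f;g:
  e0=[1,0] f→[1,0,0] g→[0,0]
  e1=[0,1] f→[1,0,1] g→[1,1]
  composite₁ = ⟨0 1; 0 1⟩
Path 2 = h;k:
  e0=[1,0] h→[0,1] k→[0,0]
  e1=[0,1] h→[1,1] k→[1,1]
  composite₂ = ⟨0 1; 0 1⟩
Equal? YES — commutes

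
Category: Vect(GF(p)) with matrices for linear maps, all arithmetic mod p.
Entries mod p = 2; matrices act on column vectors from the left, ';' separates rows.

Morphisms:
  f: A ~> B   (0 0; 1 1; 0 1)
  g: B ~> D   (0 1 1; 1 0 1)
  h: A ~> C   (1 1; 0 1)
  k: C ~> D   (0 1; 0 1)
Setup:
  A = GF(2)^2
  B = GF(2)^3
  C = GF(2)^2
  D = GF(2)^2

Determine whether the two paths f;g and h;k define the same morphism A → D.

1) trace f;g:
  e0=[1,0] f~>[0,1,0] g~>[1,0]
  e1=[0,1] f~>[0,1,1] g~>[0,1]
  result₁ = (1 0; 0 1)
2) trace h;k:
  e0=[1,0] h~>[1,0] k~>[0,0]
  e1=[0,1] h~>[1,1] k~>[1,1]
  result₂ = (0 1; 0 1)
Equal? NO — does not commute

Answer: DOES NOT COMMUTE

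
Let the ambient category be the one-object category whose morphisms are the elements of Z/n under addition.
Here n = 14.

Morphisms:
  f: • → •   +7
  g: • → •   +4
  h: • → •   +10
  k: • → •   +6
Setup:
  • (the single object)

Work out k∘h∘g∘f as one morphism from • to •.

Answer: +13

Work:
  0 +7≡7 +4≡11 +10≡7 +6≡13  (mod 14)
⟦path⟧: +13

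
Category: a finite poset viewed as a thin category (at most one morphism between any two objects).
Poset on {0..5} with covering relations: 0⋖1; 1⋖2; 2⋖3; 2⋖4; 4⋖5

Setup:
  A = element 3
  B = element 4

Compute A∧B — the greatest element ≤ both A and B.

{x : x⊑A ∧ x⊑B} = {0,1,2}  (A=3, B=4)
  0 ⊑ 2
  1 ⊑ 2
  2 ⊑ 2
glb = 2

Answer: A∧B = 2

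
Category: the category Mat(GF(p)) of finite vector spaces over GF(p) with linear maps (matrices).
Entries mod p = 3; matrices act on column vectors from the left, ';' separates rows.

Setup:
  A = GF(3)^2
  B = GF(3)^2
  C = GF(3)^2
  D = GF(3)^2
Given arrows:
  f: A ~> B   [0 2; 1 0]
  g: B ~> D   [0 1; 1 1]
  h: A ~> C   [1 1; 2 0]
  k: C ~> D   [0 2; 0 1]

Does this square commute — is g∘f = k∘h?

Answer: DOES NOT COMMUTE

Trace:
Along f;g (path 1):
  e0=⟨1,0⟩ f~>⟨0,1⟩ g~>⟨1,1⟩
  e1=⟨0,1⟩ f~>⟨2,0⟩ g~>⟨0,2⟩
  ⟦path⟧₁ = [1 0; 1 2]
Along h;k (path 2):
  e0=⟨1,0⟩ h~>⟨1,2⟩ k~>⟨1,2⟩
  e1=⟨0,1⟩ h~>⟨1,0⟩ k~>⟨0,0⟩
  ⟦path⟧₂ = [1 0; 2 0]
Equal? differ; not commutative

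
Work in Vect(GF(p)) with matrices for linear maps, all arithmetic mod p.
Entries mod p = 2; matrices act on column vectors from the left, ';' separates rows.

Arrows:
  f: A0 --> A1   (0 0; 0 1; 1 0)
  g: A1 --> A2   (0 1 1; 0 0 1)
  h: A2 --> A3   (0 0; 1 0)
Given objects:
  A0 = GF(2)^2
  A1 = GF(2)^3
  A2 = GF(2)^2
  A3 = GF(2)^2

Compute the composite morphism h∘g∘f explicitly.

Answer: (0 0; 1 1)

Derivation:
  e0=(1,0) f-->(0,0,1) g-->(1,1) h-->(0,1)
  e1=(0,1) f-->(0,1,0) g-->(1,0) h-->(0,1)
composite: (0 0; 1 1)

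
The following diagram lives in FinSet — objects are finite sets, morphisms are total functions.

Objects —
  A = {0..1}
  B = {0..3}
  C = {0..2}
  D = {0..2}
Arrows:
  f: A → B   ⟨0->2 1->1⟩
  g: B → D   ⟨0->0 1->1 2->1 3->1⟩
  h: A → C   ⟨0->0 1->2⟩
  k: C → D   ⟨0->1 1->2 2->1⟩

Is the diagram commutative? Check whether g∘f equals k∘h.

Answer: COMMUTES

Trace:
1) trace f;g:
  0 f→2 g→1
  1 f→1 g→1
  composite₁ = ⟨0->1 1->1⟩
2) trace h;k:
  0 h→0 k→1
  1 h→2 k→1
  composite₂ = ⟨0->1 1->1⟩
Equal? equal; square commutes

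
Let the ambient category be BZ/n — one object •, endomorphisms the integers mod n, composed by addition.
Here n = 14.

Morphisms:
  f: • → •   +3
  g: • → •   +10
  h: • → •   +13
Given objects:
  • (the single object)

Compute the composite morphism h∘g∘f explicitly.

Answer: +12

Derivation:
  0 +3≡3 +10≡13 +13≡12  (mod 14)
result: +12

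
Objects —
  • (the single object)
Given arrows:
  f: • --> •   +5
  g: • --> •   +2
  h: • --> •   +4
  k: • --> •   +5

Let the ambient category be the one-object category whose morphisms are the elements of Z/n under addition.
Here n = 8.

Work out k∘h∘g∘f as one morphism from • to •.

Answer: +0

Trace:
  0 +5≡5 +2≡7 +4≡3 +5≡0  (mod 8)
composite: +0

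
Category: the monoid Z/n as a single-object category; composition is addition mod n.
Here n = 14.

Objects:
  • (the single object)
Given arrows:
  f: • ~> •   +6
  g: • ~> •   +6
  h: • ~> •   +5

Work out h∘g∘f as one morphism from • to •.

Answer: +3

Work:
  0 +6≡6 +6≡12 +5≡3  (mod 14)
composite: +3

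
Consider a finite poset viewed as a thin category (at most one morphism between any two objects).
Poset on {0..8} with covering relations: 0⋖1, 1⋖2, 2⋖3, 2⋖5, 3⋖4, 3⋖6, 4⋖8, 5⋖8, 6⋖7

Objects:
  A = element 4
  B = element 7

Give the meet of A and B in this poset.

Lower bounds of A=4 and B=7: {0,1,2,3}
  0 ⊑ 3
  1 ⊑ 3
  2 ⊑ 3
  3 ⊑ 3
glb = 3

Answer: A∧B = 3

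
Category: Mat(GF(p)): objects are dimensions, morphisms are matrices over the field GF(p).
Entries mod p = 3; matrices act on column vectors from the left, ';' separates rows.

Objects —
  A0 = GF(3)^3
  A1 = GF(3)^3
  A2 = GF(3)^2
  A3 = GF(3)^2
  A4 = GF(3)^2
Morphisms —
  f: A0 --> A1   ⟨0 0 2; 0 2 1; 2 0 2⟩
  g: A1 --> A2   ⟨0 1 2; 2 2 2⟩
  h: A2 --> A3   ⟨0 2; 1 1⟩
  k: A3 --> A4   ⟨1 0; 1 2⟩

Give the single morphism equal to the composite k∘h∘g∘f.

  e0=(1,0,0) f-->(0,0,2) g-->(1,1) h-->(2,2) k-->(2,0)
  e1=(0,1,0) f-->(0,2,0) g-->(2,1) h-->(2,0) k-->(2,2)
  e2=(0,0,1) f-->(2,1,2) g-->(2,1) h-->(2,0) k-->(2,2)
⟦path⟧: ⟨2 2 2; 0 2 2⟩

Answer: ⟨2 2 2; 0 2 2⟩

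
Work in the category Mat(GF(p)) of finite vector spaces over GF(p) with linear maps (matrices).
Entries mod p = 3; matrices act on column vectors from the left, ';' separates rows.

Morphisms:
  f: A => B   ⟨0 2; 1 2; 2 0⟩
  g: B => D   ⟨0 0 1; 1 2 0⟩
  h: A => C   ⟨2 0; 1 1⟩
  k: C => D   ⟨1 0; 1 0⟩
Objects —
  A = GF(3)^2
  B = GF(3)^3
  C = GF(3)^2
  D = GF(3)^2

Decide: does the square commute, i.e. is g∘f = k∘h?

Along f;g (path 1):
  e0=[1,0] f=>[0,1,2] g=>[2,2]
  e1=[0,1] f=>[2,2,0] g=>[0,0]
  ⟦path⟧₁ = ⟨2 0; 2 0⟩
Along h;k (path 2):
  e0=[1,0] h=>[2,1] k=>[2,2]
  e1=[0,1] h=>[0,1] k=>[0,0]
  ⟦path⟧₂ = ⟨2 0; 2 0⟩
Equal? YES — commutes

Answer: COMMUTES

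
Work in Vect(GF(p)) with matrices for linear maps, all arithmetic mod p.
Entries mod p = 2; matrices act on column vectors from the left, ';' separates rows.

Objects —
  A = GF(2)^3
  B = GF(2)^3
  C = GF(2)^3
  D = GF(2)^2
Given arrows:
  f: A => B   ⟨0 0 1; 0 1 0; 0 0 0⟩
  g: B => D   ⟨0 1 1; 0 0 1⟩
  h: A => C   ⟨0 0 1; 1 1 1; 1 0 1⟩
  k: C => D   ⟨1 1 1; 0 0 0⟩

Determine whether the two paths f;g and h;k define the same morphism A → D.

1) trace f;g:
  e0=⟨1,0,0⟩ f=>⟨0,0,0⟩ g=>⟨0,0⟩
  e1=⟨0,1,0⟩ f=>⟨0,1,0⟩ g=>⟨1,0⟩
  e2=⟨0,0,1⟩ f=>⟨1,0,0⟩ g=>⟨0,0⟩
  ⟦path⟧₁ = ⟨0 1 0; 0 0 0⟩
2) trace h;k:
  e0=⟨1,0,0⟩ h=>⟨0,1,1⟩ k=>⟨0,0⟩
  e1=⟨0,1,0⟩ h=>⟨0,1,0⟩ k=>⟨1,0⟩
  e2=⟨0,0,1⟩ h=>⟨1,1,1⟩ k=>⟨1,0⟩
  ⟦path⟧₂ = ⟨0 1 1; 0 0 0⟩
Equal? differ; not commutative

Answer: DOES NOT COMMUTE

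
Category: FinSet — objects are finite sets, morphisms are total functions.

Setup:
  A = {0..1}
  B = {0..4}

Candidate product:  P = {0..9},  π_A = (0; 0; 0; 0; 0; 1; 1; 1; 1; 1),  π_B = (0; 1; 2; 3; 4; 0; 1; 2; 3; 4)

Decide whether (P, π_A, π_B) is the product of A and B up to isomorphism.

Answer: VALID PRODUCT

Trace:
|A|·|B| = 2·5 = 10;  |P| = 10
Check the pairing map k ↦ (π_A(k), π_B(k)):
  0 -> (0,0)
  1 -> (0,1)
  2 -> (0,2)
  3 -> (0,3)
  4 -> (0,4)
  5 -> (1,0)
  6 -> (1,1)
  7 -> (1,2)
  8 -> (1,3)
  9 -> (1,4)
distinct pairs in image: 10 / 10 needed
  → bijection onto A×B; projections well-typed.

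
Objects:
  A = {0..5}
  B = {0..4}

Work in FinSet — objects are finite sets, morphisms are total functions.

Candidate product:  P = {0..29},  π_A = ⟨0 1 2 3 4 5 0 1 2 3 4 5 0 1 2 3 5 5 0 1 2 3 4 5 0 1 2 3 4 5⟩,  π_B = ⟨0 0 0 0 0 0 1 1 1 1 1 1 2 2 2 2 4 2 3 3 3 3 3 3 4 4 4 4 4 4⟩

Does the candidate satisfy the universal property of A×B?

Answer: NOT A VALID PRODUCT — duplicate pair at indices 29,16

Trace:
|A|·|B| = 6·5 = 30;  |P| = 30
Check the pairing map k ↦ (π_A(k), π_B(k)):
  0 -> (0,0)
  1 -> (1,0)
  2 -> (2,0)
  3 -> (3,0)
  4 -> (4,0)
  5 -> (5,0)
  6 -> (0,1)
  7 -> (1,1)
  8 -> (2,1)
  9 -> (3,1)
  10 -> (4,1)
  11 -> (5,1)
  12 -> (0,2)
  13 -> (1,2)
  14 -> (2,2)
  15 -> (3,2)
  16 -> (5,4)
  17 -> (5,2)
  18 -> (0,3)
  19 -> (1,3)
  20 -> (2,3)
  21 -> (3,3)
  22 -> (4,3)
  23 -> (5,3)
  24 -> (0,4)
  25 -> (1,4)
  26 -> (2,4)
  27 -> (3,4)
  28 -> (4,4)
  29 -> (5,4)  ✗ repeats pair of k=16
distinct pairs in image: 29 / 30 needed
  → (5,4) hit at k=16 and k=29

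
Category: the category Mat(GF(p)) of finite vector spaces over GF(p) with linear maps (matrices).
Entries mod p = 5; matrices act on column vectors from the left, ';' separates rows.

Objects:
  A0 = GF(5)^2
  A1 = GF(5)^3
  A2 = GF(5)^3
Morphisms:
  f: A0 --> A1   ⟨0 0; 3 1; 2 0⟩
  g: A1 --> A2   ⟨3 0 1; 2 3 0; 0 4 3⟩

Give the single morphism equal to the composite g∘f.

Answer: ⟨2 0; 4 3; 3 4⟩

Derivation:
  e0=[1,0] f-->[0,3,2] g-->[2,4,3]
  e1=[0,1] f-->[0,1,0] g-->[0,3,4]
result: ⟨2 0; 4 3; 3 4⟩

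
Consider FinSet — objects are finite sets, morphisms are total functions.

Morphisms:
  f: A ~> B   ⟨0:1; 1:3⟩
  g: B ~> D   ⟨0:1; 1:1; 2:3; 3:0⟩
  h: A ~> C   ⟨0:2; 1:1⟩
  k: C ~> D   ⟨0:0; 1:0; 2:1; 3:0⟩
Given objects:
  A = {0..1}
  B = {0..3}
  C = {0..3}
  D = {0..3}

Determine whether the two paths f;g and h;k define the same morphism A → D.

Answer: COMMUTES

Work:
1) trace f;g:
  0 f~>1 g~>1
  1 f~>3 g~>0
  result₁ = ⟨0:1; 1:0⟩
2) trace h;k:
  0 h~>2 k~>1
  1 h~>1 k~>0
  result₂ = ⟨0:1; 1:0⟩
Equal? equal; square commutes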